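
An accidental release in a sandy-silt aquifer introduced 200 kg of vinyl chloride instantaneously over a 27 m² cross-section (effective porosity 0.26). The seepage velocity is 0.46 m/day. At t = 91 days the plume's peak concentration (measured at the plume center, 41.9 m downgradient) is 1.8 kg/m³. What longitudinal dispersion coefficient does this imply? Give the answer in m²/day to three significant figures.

At the plume center C_max = M/(n_e·A·√(4πDt)), so D = M²/(4πt·(n_e·A·C_max)²).
n_e·A·C_max = 0.26 × 27 × 1.8 = 12.64 kg/m.
D = 200²/(4π × 91 × 12.64²) = 0.219 m²/day.

0.219 m²/day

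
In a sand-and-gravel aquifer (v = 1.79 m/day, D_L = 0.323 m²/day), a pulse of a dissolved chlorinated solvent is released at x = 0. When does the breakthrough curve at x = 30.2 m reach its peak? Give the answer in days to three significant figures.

For the 1D instantaneous-source solution, setting ∂C/∂t = 0 at fixed x gives v²t² + 2Dt − x² = 0, so t = (√(D² + v²x²) − D)/v².
√(D² + v²x²) = √(0.323² + 1.79² × 30.2²) = 54.06; v² = 3.2041.
t = (54.06 − 0.323)/3.2041 = 16.8 days (vs. the pure-advection estimate x/v = 16.9 d).

16.8 days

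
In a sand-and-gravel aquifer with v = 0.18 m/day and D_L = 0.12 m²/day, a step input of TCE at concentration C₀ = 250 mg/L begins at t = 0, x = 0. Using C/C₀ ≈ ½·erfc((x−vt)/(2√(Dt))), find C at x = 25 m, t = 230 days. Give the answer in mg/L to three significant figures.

For a continuous step input, C/C₀ ≈ ½·erfc((x−vt)/(2√(Dt))).
vt = 0.18 × 230 = 41.4 m and 2√(Dt) = 2√(0.12 × 230) = 10.51 m.
Argument (x−vt)/(2√(Dt)) = (25 − 41.4)/10.51 = -1.560; ½·erfc(-1.560) = 0.9863.
C = 250 × 0.9863 = 247 mg/L.

247 mg/L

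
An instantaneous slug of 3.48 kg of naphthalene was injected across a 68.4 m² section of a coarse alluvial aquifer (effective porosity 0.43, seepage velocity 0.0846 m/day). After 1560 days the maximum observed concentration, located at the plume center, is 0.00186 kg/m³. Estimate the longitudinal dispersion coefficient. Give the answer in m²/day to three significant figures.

0.206 m²/day

At the plume center C_max = M/(n_e·A·√(4πDt)), so D = M²/(4πt·(n_e·A·C_max)²).
n_e·A·C_max = 0.43 × 68.4 × 0.00186 = 0.05471 kg/m.
D = 3.48²/(4π × 1560 × 0.05471²) = 0.206 m²/day.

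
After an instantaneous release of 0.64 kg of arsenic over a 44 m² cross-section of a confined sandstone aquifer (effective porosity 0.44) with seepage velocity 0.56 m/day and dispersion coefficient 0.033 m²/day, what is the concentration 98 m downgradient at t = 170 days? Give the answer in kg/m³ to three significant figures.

For an instantaneous plane source, C(x,t) = M/(n_e·A·√(4πDt)) · exp(−(x−vt)²/(4Dt)), with n_e·A the pore (flow) area.
Plume center vt = 0.56 × 170 = 95.2 m, so the well at 98 m is 2.8 m downgradient of the peak.
√(4πDt) = 8.396 m, giving peak height M/(n_e·A·√(4πDt)) = 0.64/(0.44 × 44 × 8.396) = 0.003937 kg/m³.
(x−vt)²/(4Dt) = (2.8)²/(4 × 0.033 × 170) = 0.3494; exp(−0.3494) = 0.7051.
C = 0.003937 × 0.7051 = 0.00278 kg/m³.

0.00278 kg/m³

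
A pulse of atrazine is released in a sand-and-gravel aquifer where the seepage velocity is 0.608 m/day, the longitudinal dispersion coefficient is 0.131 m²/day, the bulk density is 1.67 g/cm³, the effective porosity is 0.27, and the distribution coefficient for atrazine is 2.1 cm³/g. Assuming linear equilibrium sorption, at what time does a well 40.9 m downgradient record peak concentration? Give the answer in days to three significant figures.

Retardation factor R = 1 + ρ_b·K_d/n = 1 + 1.67 × 2.1/0.27 = 13.99.
Sorption retards both mechanisms: v_R = v/R = 0.04346 m/day, D_R = D/R = 0.009364 m²/day.
Peak time from v_R²t² + 2D_R t − x² = 0: t = (√(D_R² + v_R²x²) − D_R)/v_R².
√(D_R² + v_R²x²) = √(0.009364² + 0.04346² × 40.9²) = 1.778; v_R² = 0.001889.
t = (1.778 − 0.009364)/0.001889 = 936 days.

936 days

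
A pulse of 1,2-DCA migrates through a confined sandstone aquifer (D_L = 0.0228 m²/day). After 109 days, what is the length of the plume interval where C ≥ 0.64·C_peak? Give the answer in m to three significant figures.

The plume is Gaussian with σ = √(2Dt) = √(2 × 0.0228 × 109) = 2.229 m.
C/C_peak = exp(−Δx²/(2σ²)) = 0.64 ⇒ Δx = σ·√(−2 ln 0.64) = 2.229 × 0.9448 = 2.106 m.
Width = 2Δx = 4.21 m.

4.21 m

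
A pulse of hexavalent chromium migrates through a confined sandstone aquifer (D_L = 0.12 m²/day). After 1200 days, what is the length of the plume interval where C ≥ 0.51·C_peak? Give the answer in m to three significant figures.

39.4 m

The plume is Gaussian with σ = √(2Dt) = √(2 × 0.12 × 1200) = 16.97 m.
C/C_peak = exp(−Δx²/(2σ²)) = 0.51 ⇒ Δx = σ·√(−2 ln 0.51) = 16.97 × 1.160 = 19.69 m.
Width = 2Δx = 39.4 m.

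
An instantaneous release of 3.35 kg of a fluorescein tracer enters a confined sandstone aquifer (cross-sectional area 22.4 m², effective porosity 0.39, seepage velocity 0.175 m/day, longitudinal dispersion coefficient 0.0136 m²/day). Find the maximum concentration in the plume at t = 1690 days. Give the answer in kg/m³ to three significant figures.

0.0226 kg/m³

The peak of an instantaneous 1D plume sits at x = vt; there the Gaussian factor is 1 and C_max = M/(n_e·A·√(4πDt)), where n_e·A is the pore area the mass is dissolved in.
√(4πDt) = √(4π × 0.0136 × 1690) = 16.99 m, so C_max = 3.35/(0.39 × 22.4 × 16.99) = 0.0226 kg/m³.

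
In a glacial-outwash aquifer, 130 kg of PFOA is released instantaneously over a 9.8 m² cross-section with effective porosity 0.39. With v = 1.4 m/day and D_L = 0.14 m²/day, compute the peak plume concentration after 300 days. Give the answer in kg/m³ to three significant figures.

1.48 kg/m³

The peak of an instantaneous 1D plume sits at x = vt; there the Gaussian factor is 1 and C_max = M/(n_e·A·√(4πDt)), where n_e·A is the pore area the mass is dissolved in.
√(4πDt) = √(4π × 0.14 × 300) = 22.97 m, so C_max = 130/(0.39 × 9.8 × 22.97) = 1.48 kg/m³.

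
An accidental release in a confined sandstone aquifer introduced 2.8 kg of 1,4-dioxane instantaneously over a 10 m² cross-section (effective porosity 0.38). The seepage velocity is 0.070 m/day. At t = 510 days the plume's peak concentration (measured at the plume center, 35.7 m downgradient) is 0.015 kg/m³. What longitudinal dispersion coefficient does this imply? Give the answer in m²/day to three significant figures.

At the plume center C_max = M/(n_e·A·√(4πDt)), so D = M²/(4πt·(n_e·A·C_max)²).
n_e·A·C_max = 0.38 × 10 × 0.015 = 0.05700 kg/m.
D = 2.8²/(4π × 510 × 0.05700²) = 0.377 m²/day.

0.377 m²/day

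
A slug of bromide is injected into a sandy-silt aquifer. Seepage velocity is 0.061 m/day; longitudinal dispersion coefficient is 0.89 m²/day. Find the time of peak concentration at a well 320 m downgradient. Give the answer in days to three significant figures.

5010 days

For the 1D instantaneous-source solution, setting ∂C/∂t = 0 at fixed x gives v²t² + 2Dt − x² = 0, so t = (√(D² + v²x²) − D)/v².
√(D² + v²x²) = √(0.89² + 0.061² × 320²) = 19.54; v² = 0.003721.
t = (19.54 − 0.89)/0.003721 = 5010 days (vs. the pure-advection estimate x/v = 5250 d).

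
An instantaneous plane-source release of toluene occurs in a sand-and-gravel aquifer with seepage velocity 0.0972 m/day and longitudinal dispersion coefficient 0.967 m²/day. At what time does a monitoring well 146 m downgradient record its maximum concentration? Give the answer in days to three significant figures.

For the 1D instantaneous-source solution, setting ∂C/∂t = 0 at fixed x gives v²t² + 2Dt − x² = 0, so t = (√(D² + v²x²) − D)/v².
√(D² + v²x²) = √(0.967² + 0.0972² × 146²) = 14.22; v² = 0.00944784.
t = (14.22 − 0.967)/0.00944784 = 1400 days (vs. the pure-advection estimate x/v = 1500 d).

1400 days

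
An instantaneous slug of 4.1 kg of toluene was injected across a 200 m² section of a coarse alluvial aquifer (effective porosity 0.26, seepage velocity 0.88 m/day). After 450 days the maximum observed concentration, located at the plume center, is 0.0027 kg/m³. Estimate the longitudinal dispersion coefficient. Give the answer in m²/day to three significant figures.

0.151 m²/day

At the plume center C_max = M/(n_e·A·√(4πDt)), so D = M²/(4πt·(n_e·A·C_max)²).
n_e·A·C_max = 0.26 × 200 × 0.0027 = 0.1404 kg/m.
D = 4.1²/(4π × 450 × 0.1404²) = 0.151 m²/day.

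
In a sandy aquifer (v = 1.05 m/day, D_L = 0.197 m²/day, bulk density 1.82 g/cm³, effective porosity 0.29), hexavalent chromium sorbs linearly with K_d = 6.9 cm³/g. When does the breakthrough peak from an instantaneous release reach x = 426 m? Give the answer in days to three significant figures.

18000 days

Retardation factor R = 1 + ρ_b·K_d/n = 1 + 1.82 × 6.9/0.29 = 44.30.
Sorption retards both mechanisms: v_R = v/R = 0.02370 m/day, D_R = D/R = 0.004447 m²/day.
Peak time from v_R²t² + 2D_R t − x² = 0: t = (√(D_R² + v_R²x²) − D_R)/v_R².
√(D_R² + v_R²x²) = √(0.004447² + 0.02370² × 426²) = 10.10; v_R² = 0.0005617.
t = (10.10 − 0.004447)/0.0005617 = 18000 days.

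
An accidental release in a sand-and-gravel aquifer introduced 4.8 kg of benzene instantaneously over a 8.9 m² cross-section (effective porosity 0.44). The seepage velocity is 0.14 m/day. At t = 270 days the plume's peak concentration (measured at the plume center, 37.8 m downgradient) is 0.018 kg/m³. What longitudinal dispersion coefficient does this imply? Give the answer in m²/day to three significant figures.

At the plume center C_max = M/(n_e·A·√(4πDt)), so D = M²/(4πt·(n_e·A·C_max)²).
n_e·A·C_max = 0.44 × 8.9 × 0.018 = 0.07049 kg/m.
D = 4.8²/(4π × 270 × 0.07049²) = 1.37 m²/day.

1.37 m²/day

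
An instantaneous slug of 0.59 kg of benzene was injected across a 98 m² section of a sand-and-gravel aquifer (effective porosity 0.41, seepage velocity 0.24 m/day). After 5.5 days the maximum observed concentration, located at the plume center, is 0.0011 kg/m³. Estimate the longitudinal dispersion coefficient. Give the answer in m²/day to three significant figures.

At the plume center C_max = M/(n_e·A·√(4πDt)), so D = M²/(4πt·(n_e·A·C_max)²).
n_e·A·C_max = 0.41 × 98 × 0.0011 = 0.04420 kg/m.
D = 0.59²/(4π × 5.5 × 0.04420²) = 2.58 m²/day.

2.58 m²/day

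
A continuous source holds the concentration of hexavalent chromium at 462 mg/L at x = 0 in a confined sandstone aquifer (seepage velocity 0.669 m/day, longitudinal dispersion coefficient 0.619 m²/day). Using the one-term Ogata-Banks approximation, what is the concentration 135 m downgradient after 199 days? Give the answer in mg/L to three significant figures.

For a continuous step input, C/C₀ ≈ ½·erfc((x−vt)/(2√(Dt))).
vt = 0.669 × 199 = 133.131 m and 2√(Dt) = 2√(0.619 × 199) = 22.20 m.
Argument (x−vt)/(2√(Dt)) = (135 − 133.131)/22.20 = 0.08419; ½·erfc(0.08419) = 0.4526.
C = 462 × 0.4526 = 209 mg/L.

209 mg/L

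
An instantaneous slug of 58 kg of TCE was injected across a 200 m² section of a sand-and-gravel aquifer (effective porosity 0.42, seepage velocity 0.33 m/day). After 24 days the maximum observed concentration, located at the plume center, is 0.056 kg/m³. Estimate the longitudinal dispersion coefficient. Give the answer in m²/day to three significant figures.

0.504 m²/day

At the plume center C_max = M/(n_e·A·√(4πDt)), so D = M²/(4πt·(n_e·A·C_max)²).
n_e·A·C_max = 0.42 × 200 × 0.056 = 4.704 kg/m.
D = 58²/(4π × 24 × 4.704²) = 0.504 m²/day.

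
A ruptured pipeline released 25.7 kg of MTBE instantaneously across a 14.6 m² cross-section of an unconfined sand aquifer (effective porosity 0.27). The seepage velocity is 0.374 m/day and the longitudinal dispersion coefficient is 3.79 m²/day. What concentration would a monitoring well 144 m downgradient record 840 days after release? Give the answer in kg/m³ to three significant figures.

0.00335 kg/m³

For an instantaneous plane source, C(x,t) = M/(n_e·A·√(4πDt)) · exp(−(x−vt)²/(4Dt)), with n_e·A the pore (flow) area.
Plume center vt = 0.374 × 840 = 314.16 m, so the well at 144 m is 170.16 m upgradient of the peak.
√(4πDt) = 200.0 m, giving peak height M/(n_e·A·√(4πDt)) = 25.7/(0.27 × 14.6 × 200.0) = 0.03260 kg/m³.
(x−vt)²/(4Dt) = (-170.16)²/(4 × 3.79 × 840) = 2.274; exp(−2.274) = 0.1029.
C = 0.03260 × 0.1029 = 0.00335 kg/m³.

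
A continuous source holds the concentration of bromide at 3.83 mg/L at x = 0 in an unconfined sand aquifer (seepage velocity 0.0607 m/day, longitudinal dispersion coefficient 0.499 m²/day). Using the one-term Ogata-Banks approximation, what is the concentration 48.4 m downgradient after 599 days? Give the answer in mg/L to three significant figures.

1.19 mg/L

For a continuous step input, C/C₀ ≈ ½·erfc((x−vt)/(2√(Dt))).
vt = 0.0607 × 599 = 36.3593 m and 2√(Dt) = 2√(0.499 × 599) = 34.58 m.
Argument (x−vt)/(2√(Dt)) = (48.4 − 36.3593)/34.58 = 0.3482; ½·erfc(0.3482) = 0.3112.
C = 3.83 × 0.3112 = 1.19 mg/L.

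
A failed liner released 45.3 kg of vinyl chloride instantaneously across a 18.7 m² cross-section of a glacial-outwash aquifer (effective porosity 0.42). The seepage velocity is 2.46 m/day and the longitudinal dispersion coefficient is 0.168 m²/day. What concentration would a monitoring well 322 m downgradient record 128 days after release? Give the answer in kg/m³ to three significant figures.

For an instantaneous plane source, C(x,t) = M/(n_e·A·√(4πDt)) · exp(−(x−vt)²/(4Dt)), with n_e·A the pore (flow) area.
Plume center vt = 2.46 × 128 = 314.88 m, so the well at 322 m is 7.12 m downgradient of the peak.
√(4πDt) = 16.44 m, giving peak height M/(n_e·A·√(4πDt)) = 45.3/(0.42 × 18.7 × 16.44) = 0.3508 kg/m³.
(x−vt)²/(4Dt) = (7.12)²/(4 × 0.168 × 128) = 0.5894; exp(−0.5894) = 0.5547.
C = 0.3508 × 0.5547 = 0.195 kg/m³.

0.195 kg/m³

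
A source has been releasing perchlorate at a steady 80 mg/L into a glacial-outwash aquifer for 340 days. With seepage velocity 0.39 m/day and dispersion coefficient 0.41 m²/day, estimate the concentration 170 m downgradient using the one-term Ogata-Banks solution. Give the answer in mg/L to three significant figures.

For a continuous step input, C/C₀ ≈ ½·erfc((x−vt)/(2√(Dt))).
vt = 0.39 × 340 = 132.6 m and 2√(Dt) = 2√(0.41 × 340) = 23.61 m.
Argument (x−vt)/(2√(Dt)) = (170 − 132.6)/23.61 = 1.584; ½·erfc(1.584) = 0.01254.
C = 80 × 0.01254 = 1.00 mg/L.

1.00 mg/L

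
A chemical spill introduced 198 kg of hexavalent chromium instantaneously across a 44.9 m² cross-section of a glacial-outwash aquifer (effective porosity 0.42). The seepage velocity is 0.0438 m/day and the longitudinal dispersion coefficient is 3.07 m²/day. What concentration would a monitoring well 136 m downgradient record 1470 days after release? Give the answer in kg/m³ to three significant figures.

0.0332 kg/m³

For an instantaneous plane source, C(x,t) = M/(n_e·A·√(4πDt)) · exp(−(x−vt)²/(4Dt)), with n_e·A the pore (flow) area.
Plume center vt = 0.0438 × 1470 = 64.386 m, so the well at 136 m is 71.614 m downgradient of the peak.
√(4πDt) = 238.1 m, giving peak height M/(n_e·A·√(4πDt)) = 198/(0.42 × 44.9 × 238.1) = 0.04410 kg/m³.
(x−vt)²/(4Dt) = (71.614)²/(4 × 3.07 × 1470) = 0.2841; exp(−0.2841) = 0.7527.
C = 0.04410 × 0.7527 = 0.0332 kg/m³.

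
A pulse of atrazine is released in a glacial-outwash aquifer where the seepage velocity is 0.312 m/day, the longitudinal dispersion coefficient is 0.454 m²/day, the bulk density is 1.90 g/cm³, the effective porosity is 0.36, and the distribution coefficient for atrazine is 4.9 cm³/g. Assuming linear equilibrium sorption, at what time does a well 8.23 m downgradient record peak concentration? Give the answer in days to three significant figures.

594 days

Retardation factor R = 1 + ρ_b·K_d/n = 1 + 1.90 × 4.9/0.36 = 26.86.
Sorption retards both mechanisms: v_R = v/R = 0.01162 m/day, D_R = D/R = 0.01690 m²/day.
Peak time from v_R²t² + 2D_R t − x² = 0: t = (√(D_R² + v_R²x²) − D_R)/v_R².
√(D_R² + v_R²x²) = √(0.01690² + 0.01162² × 8.23²) = 0.09711; v_R² = 0.0001350.
t = (0.09711 − 0.01690)/0.0001350 = 594 days.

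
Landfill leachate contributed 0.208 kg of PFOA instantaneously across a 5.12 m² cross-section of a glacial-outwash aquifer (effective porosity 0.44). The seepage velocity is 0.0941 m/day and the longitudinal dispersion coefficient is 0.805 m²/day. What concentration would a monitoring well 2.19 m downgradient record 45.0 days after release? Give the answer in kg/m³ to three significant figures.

For an instantaneous plane source, C(x,t) = M/(n_e·A·√(4πDt)) · exp(−(x−vt)²/(4Dt)), with n_e·A the pore (flow) area.
Plume center vt = 0.0941 × 45.0 = 4.2345 m, so the well at 2.19 m is 2.0445 m upgradient of the peak.
√(4πDt) = 21.34 m, giving peak height M/(n_e·A·√(4πDt)) = 0.208/(0.44 × 5.12 × 21.34) = 0.004327 kg/m³.
(x−vt)²/(4Dt) = (-2.0445)²/(4 × 0.805 × 45.0) = 0.02885; exp(−0.02885) = 0.9716.
C = 0.004327 × 0.9716 = 0.00420 kg/m³.

0.00420 kg/m³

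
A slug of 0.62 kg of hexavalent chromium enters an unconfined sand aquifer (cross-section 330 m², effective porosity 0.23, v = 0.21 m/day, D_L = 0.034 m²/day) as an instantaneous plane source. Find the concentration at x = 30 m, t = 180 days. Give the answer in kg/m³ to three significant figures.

For an instantaneous plane source, C(x,t) = M/(n_e·A·√(4πDt)) · exp(−(x−vt)²/(4Dt)), with n_e·A the pore (flow) area.
Plume center vt = 0.21 × 180 = 37.8 m, so the well at 30 m is 7.8 m upgradient of the peak.
√(4πDt) = 8.770 m, giving peak height M/(n_e·A·√(4πDt)) = 0.62/(0.23 × 330 × 8.770) = 0.0009314 kg/m³.
(x−vt)²/(4Dt) = (-7.8)²/(4 × 0.034 × 180) = 2.485; exp(−2.485) = 0.08333.
C = 0.0009314 × 0.08333 = 7.76e-05 kg/m³.

7.76e-05 kg/m³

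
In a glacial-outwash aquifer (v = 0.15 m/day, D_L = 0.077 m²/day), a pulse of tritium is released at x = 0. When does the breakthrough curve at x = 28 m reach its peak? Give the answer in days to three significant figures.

For the 1D instantaneous-source solution, setting ∂C/∂t = 0 at fixed x gives v²t² + 2Dt − x² = 0, so t = (√(D² + v²x²) − D)/v².
√(D² + v²x²) = √(0.077² + 0.15² × 28²) = 4.201; v² = 0.0225.
t = (4.201 − 0.077)/0.0225 = 183 days (vs. the pure-advection estimate x/v = 187 d).

183 days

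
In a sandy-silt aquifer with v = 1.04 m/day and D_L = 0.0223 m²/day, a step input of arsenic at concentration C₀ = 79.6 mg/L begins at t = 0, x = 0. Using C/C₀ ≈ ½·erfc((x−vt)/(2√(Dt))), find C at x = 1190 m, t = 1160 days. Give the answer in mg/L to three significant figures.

For a continuous step input, C/C₀ ≈ ½·erfc((x−vt)/(2√(Dt))).
vt = 1.04 × 1160 = 1206.4 m and 2√(Dt) = 2√(0.0223 × 1160) = 10.17 m.
Argument (x−vt)/(2√(Dt)) = (1190 − 1206.4)/10.17 = -1.613; ½·erfc(-1.613) = 0.9887.
C = 79.6 × 0.9887 = 78.7 mg/L.

78.7 mg/L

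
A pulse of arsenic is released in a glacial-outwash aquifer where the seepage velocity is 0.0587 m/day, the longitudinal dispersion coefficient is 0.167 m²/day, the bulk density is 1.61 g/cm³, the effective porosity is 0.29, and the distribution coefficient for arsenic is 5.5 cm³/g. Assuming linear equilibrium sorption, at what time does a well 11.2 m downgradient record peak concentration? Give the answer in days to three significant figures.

4680 days

Retardation factor R = 1 + ρ_b·K_d/n = 1 + 1.61 × 5.5/0.29 = 31.53.
Sorption retards both mechanisms: v_R = v/R = 0.001862 m/day, D_R = D/R = 0.005297 m²/day.
Peak time from v_R²t² + 2D_R t − x² = 0: t = (√(D_R² + v_R²x²) − D_R)/v_R².
√(D_R² + v_R²x²) = √(0.005297² + 0.001862² × 11.2²) = 0.02152; v_R² = 3.467e-06.
t = (0.02152 − 0.005297)/3.467e-06 = 4680 days.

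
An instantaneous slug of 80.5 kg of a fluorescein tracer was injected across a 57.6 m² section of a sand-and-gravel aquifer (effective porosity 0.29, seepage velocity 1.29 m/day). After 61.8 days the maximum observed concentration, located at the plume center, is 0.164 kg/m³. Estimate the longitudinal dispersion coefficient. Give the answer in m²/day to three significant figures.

At the plume center C_max = M/(n_e·A·√(4πDt)), so D = M²/(4πt·(n_e·A·C_max)²).
n_e·A·C_max = 0.29 × 57.6 × 0.164 = 2.739 kg/m.
D = 80.5²/(4π × 61.8 × 2.739²) = 1.11 m²/day.

1.11 m²/day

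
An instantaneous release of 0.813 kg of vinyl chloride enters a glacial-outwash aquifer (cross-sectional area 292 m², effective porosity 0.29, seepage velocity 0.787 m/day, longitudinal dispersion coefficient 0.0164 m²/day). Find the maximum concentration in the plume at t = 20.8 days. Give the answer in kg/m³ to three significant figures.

The peak of an instantaneous 1D plume sits at x = vt; there the Gaussian factor is 1 and C_max = M/(n_e·A·√(4πDt)), where n_e·A is the pore area the mass is dissolved in.
√(4πDt) = √(4π × 0.0164 × 20.8) = 2.070 m, so C_max = 0.813/(0.29 × 292 × 2.070) = 0.00464 kg/m³.

0.00464 kg/m³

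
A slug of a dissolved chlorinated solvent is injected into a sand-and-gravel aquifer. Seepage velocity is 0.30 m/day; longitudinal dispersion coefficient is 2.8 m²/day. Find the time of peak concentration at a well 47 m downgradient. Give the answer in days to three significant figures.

129 days

For the 1D instantaneous-source solution, setting ∂C/∂t = 0 at fixed x gives v²t² + 2Dt − x² = 0, so t = (√(D² + v²x²) − D)/v².
√(D² + v²x²) = √(2.8² + 0.30² × 47²) = 14.38; v² = 0.09.
t = (14.38 − 2.8)/0.09 = 129 days (vs. the pure-advection estimate x/v = 157 d).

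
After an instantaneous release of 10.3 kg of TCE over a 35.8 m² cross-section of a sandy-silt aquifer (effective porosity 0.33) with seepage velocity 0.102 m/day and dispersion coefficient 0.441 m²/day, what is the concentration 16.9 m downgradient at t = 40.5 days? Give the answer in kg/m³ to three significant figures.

For an instantaneous plane source, C(x,t) = M/(n_e·A·√(4πDt)) · exp(−(x−vt)²/(4Dt)), with n_e·A the pore (flow) area.
Plume center vt = 0.102 × 40.5 = 4.131 m, so the well at 16.9 m is 12.769 m downgradient of the peak.
√(4πDt) = 14.98 m, giving peak height M/(n_e·A·√(4πDt)) = 10.3/(0.33 × 35.8 × 14.98) = 0.05820 kg/m³.
(x−vt)²/(4Dt) = (12.769)²/(4 × 0.441 × 40.5) = 2.282; exp(−2.282) = 0.1021.
C = 0.05820 × 0.1021 = 0.00594 kg/m³.

0.00594 kg/m³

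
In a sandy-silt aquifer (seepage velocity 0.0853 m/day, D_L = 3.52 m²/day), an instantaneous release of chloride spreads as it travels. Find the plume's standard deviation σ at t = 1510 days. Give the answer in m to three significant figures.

103 m

Dispersive spreading gives a Gaussian with σ² = 2Dt; advection only shifts the center.
σ = √(2 × 3.52 × 1510) = 103 m.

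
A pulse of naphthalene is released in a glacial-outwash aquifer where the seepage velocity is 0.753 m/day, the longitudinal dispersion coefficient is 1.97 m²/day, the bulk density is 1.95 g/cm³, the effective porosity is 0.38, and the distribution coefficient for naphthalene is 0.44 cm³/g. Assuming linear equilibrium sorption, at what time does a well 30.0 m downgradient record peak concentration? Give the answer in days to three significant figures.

Retardation factor R = 1 + ρ_b·K_d/n = 1 + 1.95 × 0.44/0.38 = 3.258.
Sorption retards both mechanisms: v_R = v/R = 0.2311 m/day, D_R = D/R = 0.6047 m²/day.
Peak time from v_R²t² + 2D_R t − x² = 0: t = (√(D_R² + v_R²x²) − D_R)/v_R².
√(D_R² + v_R²x²) = √(0.6047² + 0.2311² × 30.0²) = 6.959; v_R² = 0.05341.
t = (6.959 − 0.6047)/0.05341 = 119 days.

119 days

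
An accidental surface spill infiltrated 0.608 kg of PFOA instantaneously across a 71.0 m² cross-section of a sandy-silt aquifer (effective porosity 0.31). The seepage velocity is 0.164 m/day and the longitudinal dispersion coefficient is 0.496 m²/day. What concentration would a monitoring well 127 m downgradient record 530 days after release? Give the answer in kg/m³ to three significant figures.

For an instantaneous plane source, C(x,t) = M/(n_e·A·√(4πDt)) · exp(−(x−vt)²/(4Dt)), with n_e·A the pore (flow) area.
Plume center vt = 0.164 × 530 = 86.92 m, so the well at 127 m is 40.08 m downgradient of the peak.
√(4πDt) = 57.48 m, giving peak height M/(n_e·A·√(4πDt)) = 0.608/(0.31 × 71.0 × 57.48) = 0.0004806 kg/m³.
(x−vt)²/(4Dt) = (40.08)²/(4 × 0.496 × 530) = 1.528; exp(−1.528) = 0.2170.
C = 0.0004806 × 0.2170 = 0.000104 kg/m³.

0.000104 kg/m³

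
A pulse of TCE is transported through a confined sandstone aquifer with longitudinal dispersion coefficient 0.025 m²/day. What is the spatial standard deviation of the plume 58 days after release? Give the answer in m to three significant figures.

1.70 m

Dispersive spreading gives a Gaussian with σ² = 2Dt; advection only shifts the center.
σ = √(2 × 0.025 × 58) = 1.70 m.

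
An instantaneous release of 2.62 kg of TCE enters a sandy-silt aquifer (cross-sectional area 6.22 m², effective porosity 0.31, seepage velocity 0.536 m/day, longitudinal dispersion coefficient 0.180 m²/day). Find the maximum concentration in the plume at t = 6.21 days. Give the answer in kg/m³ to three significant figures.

The peak of an instantaneous 1D plume sits at x = vt; there the Gaussian factor is 1 and C_max = M/(n_e·A·√(4πDt)), where n_e·A is the pore area the mass is dissolved in.
√(4πDt) = √(4π × 0.180 × 6.21) = 3.748 m, so C_max = 2.62/(0.31 × 6.22 × 3.748) = 0.363 kg/m³.

0.363 kg/m³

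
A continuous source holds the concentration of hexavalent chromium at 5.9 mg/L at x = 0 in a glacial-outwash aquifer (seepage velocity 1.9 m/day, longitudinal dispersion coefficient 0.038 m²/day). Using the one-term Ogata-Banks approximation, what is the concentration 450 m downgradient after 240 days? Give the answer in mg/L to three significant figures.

For a continuous step input, C/C₀ ≈ ½·erfc((x−vt)/(2√(Dt))).
vt = 1.9 × 240 = 456 m and 2√(Dt) = 2√(0.038 × 240) = 6.040 m.
Argument (x−vt)/(2√(Dt)) = (450 − 456)/6.040 = -0.9934; ½·erfc(-0.9934) = 0.9200.
C = 5.9 × 0.9200 = 5.43 mg/L.

5.43 mg/L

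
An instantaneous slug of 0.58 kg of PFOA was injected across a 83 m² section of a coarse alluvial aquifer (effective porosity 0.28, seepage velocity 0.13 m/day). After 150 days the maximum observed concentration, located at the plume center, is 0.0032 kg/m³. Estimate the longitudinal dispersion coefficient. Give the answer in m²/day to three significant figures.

0.0323 m²/day

At the plume center C_max = M/(n_e·A·√(4πDt)), so D = M²/(4πt·(n_e·A·C_max)²).
n_e·A·C_max = 0.28 × 83 × 0.0032 = 0.07437 kg/m.
D = 0.58²/(4π × 150 × 0.07437²) = 0.0323 m²/day.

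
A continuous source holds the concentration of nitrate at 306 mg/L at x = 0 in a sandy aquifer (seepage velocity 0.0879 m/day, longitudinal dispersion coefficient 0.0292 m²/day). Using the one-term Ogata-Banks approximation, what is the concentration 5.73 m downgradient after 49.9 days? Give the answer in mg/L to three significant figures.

66.0 mg/L

For a continuous step input, C/C₀ ≈ ½·erfc((x−vt)/(2√(Dt))).
vt = 0.0879 × 49.9 = 4.38621 m and 2√(Dt) = 2√(0.0292 × 49.9) = 2.414 m.
Argument (x−vt)/(2√(Dt)) = (5.73 − 4.38621)/2.414 = 0.5567; ½·erfc(0.5567) = 0.2156.
C = 306 × 0.2156 = 66.0 mg/L.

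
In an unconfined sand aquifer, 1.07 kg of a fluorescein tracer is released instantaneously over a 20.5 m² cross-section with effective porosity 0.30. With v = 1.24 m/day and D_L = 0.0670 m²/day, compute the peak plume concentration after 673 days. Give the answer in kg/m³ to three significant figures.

0.00731 kg/m³

The peak of an instantaneous 1D plume sits at x = vt; there the Gaussian factor is 1 and C_max = M/(n_e·A·√(4πDt)), where n_e·A is the pore area the mass is dissolved in.
√(4πDt) = √(4π × 0.0670 × 673) = 23.80 m, so C_max = 1.07/(0.30 × 20.5 × 23.80) = 0.00731 kg/m³.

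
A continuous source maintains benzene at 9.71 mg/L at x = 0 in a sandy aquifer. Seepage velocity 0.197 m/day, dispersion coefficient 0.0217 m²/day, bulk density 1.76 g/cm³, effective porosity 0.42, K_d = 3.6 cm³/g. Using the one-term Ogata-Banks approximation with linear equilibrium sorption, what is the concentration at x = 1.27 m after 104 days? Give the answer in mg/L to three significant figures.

Retardation factor R = 1 + ρ_b·K_d/n = 1 + 1.76 × 3.6/0.42 = 16.09.
Sorption retards both mechanisms: v_R = v/R = 0.01224 m/day, D_R = D/R = 0.001349 m²/day.
v_R·t = 0.01224 × 104 = 1.27296 m; 2√(D_R t) = 0.7491 m; argument = (1.27 − 1.27296)/0.7491 = -0.003951.
C = C₀ × ½·erfc(-0.003951) = 9.71 × 0.5022 = 4.88 mg/L.

4.88 mg/L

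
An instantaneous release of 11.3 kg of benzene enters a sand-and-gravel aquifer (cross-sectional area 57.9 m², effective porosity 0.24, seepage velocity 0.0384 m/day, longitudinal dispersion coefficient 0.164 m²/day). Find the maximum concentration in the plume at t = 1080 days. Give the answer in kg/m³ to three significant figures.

0.0172 kg/m³

The peak of an instantaneous 1D plume sits at x = vt; there the Gaussian factor is 1 and C_max = M/(n_e·A·√(4πDt)), where n_e·A is the pore area the mass is dissolved in.
√(4πDt) = √(4π × 0.164 × 1080) = 47.18 m, so C_max = 11.3/(0.24 × 57.9 × 47.18) = 0.0172 kg/m³.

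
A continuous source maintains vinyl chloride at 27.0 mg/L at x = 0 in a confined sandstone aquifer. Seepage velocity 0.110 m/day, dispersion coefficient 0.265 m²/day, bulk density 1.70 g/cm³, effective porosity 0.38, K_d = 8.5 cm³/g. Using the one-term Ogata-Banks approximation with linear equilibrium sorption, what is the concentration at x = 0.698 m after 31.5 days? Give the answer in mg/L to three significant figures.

4.75 mg/L

Retardation factor R = 1 + ρ_b·K_d/n = 1 + 1.70 × 8.5/0.38 = 39.03.
Sorption retards both mechanisms: v_R = v/R = 0.002818 m/day, D_R = D/R = 0.006790 m²/day.
v_R·t = 0.002818 × 31.5 = 0.088767 m; 2√(D_R t) = 0.9250 m; argument = (0.698 − 0.088767)/0.9250 = 0.6586.
C = C₀ × ½·erfc(0.6586) = 27.0 × 0.1758 = 4.75 mg/L.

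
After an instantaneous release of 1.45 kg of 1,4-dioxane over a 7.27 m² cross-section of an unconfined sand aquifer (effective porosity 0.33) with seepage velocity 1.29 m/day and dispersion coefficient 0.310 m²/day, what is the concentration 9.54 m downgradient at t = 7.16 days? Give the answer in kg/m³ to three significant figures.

For an instantaneous plane source, C(x,t) = M/(n_e·A·√(4πDt)) · exp(−(x−vt)²/(4Dt)), with n_e·A the pore (flow) area.
Plume center vt = 1.29 × 7.16 = 9.2364 m, so the well at 9.54 m is 0.3036 m downgradient of the peak.
√(4πDt) = 5.281 m, giving peak height M/(n_e·A·√(4πDt)) = 1.45/(0.33 × 7.27 × 5.281) = 0.1144 kg/m³.
(x−vt)²/(4Dt) = (0.3036)²/(4 × 0.310 × 7.16) = 0.01038; exp(−0.01038) = 0.9897.
C = 0.1144 × 0.9897 = 0.113 kg/m³.

0.113 kg/m³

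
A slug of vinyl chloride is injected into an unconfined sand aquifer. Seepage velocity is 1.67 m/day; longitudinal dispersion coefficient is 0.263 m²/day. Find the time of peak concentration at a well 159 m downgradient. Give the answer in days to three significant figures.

95.1 days

For the 1D instantaneous-source solution, setting ∂C/∂t = 0 at fixed x gives v²t² + 2Dt − x² = 0, so t = (√(D² + v²x²) − D)/v².
√(D² + v²x²) = √(0.263² + 1.67² × 159²) = 265.5; v² = 2.7889.
t = (265.5 − 0.263)/2.7889 = 95.1 days (vs. the pure-advection estimate x/v = 95.2 d).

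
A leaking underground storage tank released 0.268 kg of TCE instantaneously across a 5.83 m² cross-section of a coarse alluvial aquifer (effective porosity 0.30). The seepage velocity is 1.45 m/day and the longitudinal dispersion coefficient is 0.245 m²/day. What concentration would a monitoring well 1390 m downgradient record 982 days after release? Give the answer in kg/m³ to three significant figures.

For an instantaneous plane source, C(x,t) = M/(n_e·A·√(4πDt)) · exp(−(x−vt)²/(4Dt)), with n_e·A the pore (flow) area.
Plume center vt = 1.45 × 982 = 1423.9 m, so the well at 1390 m is 33.9 m upgradient of the peak.
√(4πDt) = 54.98 m, giving peak height M/(n_e·A·√(4πDt)) = 0.268/(0.30 × 5.83 × 54.98) = 0.002787 kg/m³.
(x−vt)²/(4Dt) = (-33.9)²/(4 × 0.245 × 982) = 1.194; exp(−1.194) = 0.3030.
C = 0.002787 × 0.3030 = 0.000844 kg/m³.

0.000844 kg/m³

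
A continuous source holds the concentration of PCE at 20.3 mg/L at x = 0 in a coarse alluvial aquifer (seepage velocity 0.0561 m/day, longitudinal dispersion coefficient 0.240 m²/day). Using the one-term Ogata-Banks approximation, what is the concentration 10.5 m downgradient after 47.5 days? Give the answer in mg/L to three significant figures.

1.02 mg/L

For a continuous step input, C/C₀ ≈ ½·erfc((x−vt)/(2√(Dt))).
vt = 0.0561 × 47.5 = 2.66475 m and 2√(Dt) = 2√(0.240 × 47.5) = 6.753 m.
Argument (x−vt)/(2√(Dt)) = (10.5 − 2.66475)/6.753 = 1.160; ½·erfc(1.160) = 0.05045.
C = 20.3 × 0.05045 = 1.02 mg/L.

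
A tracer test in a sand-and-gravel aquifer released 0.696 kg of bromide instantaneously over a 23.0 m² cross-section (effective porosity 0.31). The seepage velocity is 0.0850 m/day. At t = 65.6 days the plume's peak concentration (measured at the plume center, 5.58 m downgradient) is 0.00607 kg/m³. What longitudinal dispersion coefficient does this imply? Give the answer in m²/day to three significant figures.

At the plume center C_max = M/(n_e·A·√(4πDt)), so D = M²/(4πt·(n_e·A·C_max)²).
n_e·A·C_max = 0.31 × 23.0 × 0.00607 = 0.04328 kg/m.
D = 0.696²/(4π × 65.6 × 0.04328²) = 0.314 m²/day.

0.314 m²/day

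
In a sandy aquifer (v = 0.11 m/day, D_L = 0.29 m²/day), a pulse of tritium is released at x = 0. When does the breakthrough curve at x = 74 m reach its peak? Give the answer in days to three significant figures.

For the 1D instantaneous-source solution, setting ∂C/∂t = 0 at fixed x gives v²t² + 2Dt − x² = 0, so t = (√(D² + v²x²) − D)/v².
√(D² + v²x²) = √(0.29² + 0.11² × 74²) = 8.145; v² = 0.0121.
t = (8.145 − 0.29)/0.0121 = 649 days (vs. the pure-advection estimate x/v = 673 d).

649 days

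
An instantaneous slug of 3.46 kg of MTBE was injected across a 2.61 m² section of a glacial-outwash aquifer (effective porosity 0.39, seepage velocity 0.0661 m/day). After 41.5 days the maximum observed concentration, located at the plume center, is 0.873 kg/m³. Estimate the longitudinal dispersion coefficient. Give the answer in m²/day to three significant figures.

0.0291 m²/day

At the plume center C_max = M/(n_e·A·√(4πDt)), so D = M²/(4πt·(n_e·A·C_max)²).
n_e·A·C_max = 0.39 × 2.61 × 0.873 = 0.8886 kg/m.
D = 3.46²/(4π × 41.5 × 0.8886²) = 0.0291 m²/day.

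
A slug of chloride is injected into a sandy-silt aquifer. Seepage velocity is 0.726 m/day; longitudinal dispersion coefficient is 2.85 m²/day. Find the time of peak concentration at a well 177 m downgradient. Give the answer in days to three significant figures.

For the 1D instantaneous-source solution, setting ∂C/∂t = 0 at fixed x gives v²t² + 2Dt − x² = 0, so t = (√(D² + v²x²) − D)/v².
√(D² + v²x²) = √(2.85² + 0.726² × 177²) = 128.5; v² = 0.527076.
t = (128.5 − 2.85)/0.527076 = 238 days (vs. the pure-advection estimate x/v = 244 d).

238 days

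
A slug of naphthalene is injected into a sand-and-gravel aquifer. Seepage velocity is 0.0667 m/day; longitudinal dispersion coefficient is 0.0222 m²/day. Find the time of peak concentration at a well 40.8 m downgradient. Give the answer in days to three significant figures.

607 days

For the 1D instantaneous-source solution, setting ∂C/∂t = 0 at fixed x gives v²t² + 2Dt − x² = 0, so t = (√(D² + v²x²) − D)/v².
√(D² + v²x²) = √(0.0222² + 0.0667² × 40.8²) = 2.721; v² = 0.00444889.
t = (2.721 − 0.0222)/0.00444889 = 607 days (vs. the pure-advection estimate x/v = 612 d).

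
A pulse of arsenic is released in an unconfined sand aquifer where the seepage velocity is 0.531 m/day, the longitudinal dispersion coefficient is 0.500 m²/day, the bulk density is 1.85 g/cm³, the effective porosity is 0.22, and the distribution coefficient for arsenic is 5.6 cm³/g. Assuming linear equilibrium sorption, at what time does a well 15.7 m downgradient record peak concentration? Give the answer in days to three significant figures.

Retardation factor R = 1 + ρ_b·K_d/n = 1 + 1.85 × 5.6/0.22 = 48.09.
Sorption retards both mechanisms: v_R = v/R = 0.01104 m/day, D_R = D/R = 0.01040 m²/day.
Peak time from v_R²t² + 2D_R t − x² = 0: t = (√(D_R² + v_R²x²) − D_R)/v_R².
√(D_R² + v_R²x²) = √(0.01040² + 0.01104² × 15.7²) = 0.1736; v_R² = 0.0001219.
t = (0.1736 − 0.01040)/0.0001219 = 1340 days.

1340 days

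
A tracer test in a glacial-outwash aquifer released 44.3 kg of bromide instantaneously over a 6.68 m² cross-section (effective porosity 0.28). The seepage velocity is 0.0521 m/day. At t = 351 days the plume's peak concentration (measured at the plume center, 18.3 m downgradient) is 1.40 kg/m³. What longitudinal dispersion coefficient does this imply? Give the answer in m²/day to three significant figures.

0.0649 m²/day

At the plume center C_max = M/(n_e·A·√(4πDt)), so D = M²/(4πt·(n_e·A·C_max)²).
n_e·A·C_max = 0.28 × 6.68 × 1.40 = 2.619 kg/m.
D = 44.3²/(4π × 351 × 2.619²) = 0.0649 m²/day.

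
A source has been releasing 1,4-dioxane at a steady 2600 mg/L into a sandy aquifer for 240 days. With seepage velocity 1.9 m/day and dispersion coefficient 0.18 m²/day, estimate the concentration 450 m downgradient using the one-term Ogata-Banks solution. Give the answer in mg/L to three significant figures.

1930 mg/L

For a continuous step input, C/C₀ ≈ ½·erfc((x−vt)/(2√(Dt))).
vt = 1.9 × 240 = 456 m and 2√(Dt) = 2√(0.18 × 240) = 13.15 m.
Argument (x−vt)/(2√(Dt)) = (450 − 456)/13.15 = -0.4563; ½·erfc(-0.4563) = 0.7406.
C = 2600 × 0.7406 = 1930 mg/L.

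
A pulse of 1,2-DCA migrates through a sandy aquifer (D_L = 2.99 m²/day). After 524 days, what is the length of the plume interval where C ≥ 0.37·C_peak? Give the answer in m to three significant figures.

The plume is Gaussian with σ = √(2Dt) = √(2 × 2.99 × 524) = 55.98 m.
C/C_peak = exp(−Δx²/(2σ²)) = 0.37 ⇒ Δx = σ·√(−2 ln 0.37) = 55.98 × 1.410 = 78.93 m.
Width = 2Δx = 158 m.

158 m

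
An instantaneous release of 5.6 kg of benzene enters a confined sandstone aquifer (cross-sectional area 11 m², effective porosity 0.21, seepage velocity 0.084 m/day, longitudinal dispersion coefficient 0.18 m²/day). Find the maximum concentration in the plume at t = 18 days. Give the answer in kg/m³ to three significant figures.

The peak of an instantaneous 1D plume sits at x = vt; there the Gaussian factor is 1 and C_max = M/(n_e·A·√(4πDt)), where n_e·A is the pore area the mass is dissolved in.
√(4πDt) = √(4π × 0.18 × 18) = 6.381 m, so C_max = 5.6/(0.21 × 11 × 6.381) = 0.380 kg/m³.

0.380 kg/m³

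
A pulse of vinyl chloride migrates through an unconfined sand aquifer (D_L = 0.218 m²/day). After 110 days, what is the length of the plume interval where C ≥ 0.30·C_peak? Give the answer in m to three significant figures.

21.5 m

The plume is Gaussian with σ = √(2Dt) = √(2 × 0.218 × 110) = 6.925 m.
C/C_peak = exp(−Δx²/(2σ²)) = 0.30 ⇒ Δx = σ·√(−2 ln 0.30) = 6.925 × 1.552 = 10.75 m.
Width = 2Δx = 21.5 m.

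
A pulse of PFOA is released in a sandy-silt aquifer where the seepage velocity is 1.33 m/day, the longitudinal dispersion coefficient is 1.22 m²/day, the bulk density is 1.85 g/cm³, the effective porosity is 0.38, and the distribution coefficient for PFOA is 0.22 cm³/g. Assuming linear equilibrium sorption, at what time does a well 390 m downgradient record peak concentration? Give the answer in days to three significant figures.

606 days

Retardation factor R = 1 + ρ_b·K_d/n = 1 + 1.85 × 0.22/0.38 = 2.071.
Sorption retards both mechanisms: v_R = v/R = 0.6422 m/day, D_R = D/R = 0.5891 m²/day.
Peak time from v_R²t² + 2D_R t − x² = 0: t = (√(D_R² + v_R²x²) − D_R)/v_R².
√(D_R² + v_R²x²) = √(0.5891² + 0.6422² × 390²) = 250.5; v_R² = 0.4124.
t = (250.5 − 0.5891)/0.4124 = 606 days.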